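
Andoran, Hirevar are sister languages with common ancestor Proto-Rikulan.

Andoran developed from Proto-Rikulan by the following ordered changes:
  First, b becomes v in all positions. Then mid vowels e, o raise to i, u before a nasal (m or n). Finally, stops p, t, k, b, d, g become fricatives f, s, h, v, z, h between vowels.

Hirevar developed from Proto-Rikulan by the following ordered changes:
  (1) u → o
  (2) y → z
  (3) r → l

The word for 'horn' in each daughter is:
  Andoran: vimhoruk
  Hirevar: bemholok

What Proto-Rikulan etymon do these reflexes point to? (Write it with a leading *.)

*bemhoruk

Position 7: Andoran has u, Hirevar has o. Taking the neighbouring segments as reconstructed: Andoran u can only go back to *u; Hirevar o could go back to *o or *u — the one source consistent with every daughter is *u.
Position 2: Andoran has i, Hirevar has e. Hirevar preserves e here (none of its changes turn any other segment into e), so the proto-segment is *e.
Verify the candidate proto-form against each daughter:
Andoran: start from *bemhoruk.
  rule 1 (unconditioned shift): bemhoruk → vemhoruk
  rule 2 (pre-nasal raising): vemhoruk → vimhoruk
  rule 3: no change — vimhoruk
  ⇒ Andoran vimhoruk
Hirevar: start from *bemhoruk.
  rule 1 (vowel merger): bemhoruk → bemhorok
  rule 2: no change — bemhorok
  rule 3 (unconditioned shift): bemhorok → bemholok
  ⇒ Hirevar bemholok
Only *bemhoruk yields all of Andoran vimhoruk, Hirevar bemholok.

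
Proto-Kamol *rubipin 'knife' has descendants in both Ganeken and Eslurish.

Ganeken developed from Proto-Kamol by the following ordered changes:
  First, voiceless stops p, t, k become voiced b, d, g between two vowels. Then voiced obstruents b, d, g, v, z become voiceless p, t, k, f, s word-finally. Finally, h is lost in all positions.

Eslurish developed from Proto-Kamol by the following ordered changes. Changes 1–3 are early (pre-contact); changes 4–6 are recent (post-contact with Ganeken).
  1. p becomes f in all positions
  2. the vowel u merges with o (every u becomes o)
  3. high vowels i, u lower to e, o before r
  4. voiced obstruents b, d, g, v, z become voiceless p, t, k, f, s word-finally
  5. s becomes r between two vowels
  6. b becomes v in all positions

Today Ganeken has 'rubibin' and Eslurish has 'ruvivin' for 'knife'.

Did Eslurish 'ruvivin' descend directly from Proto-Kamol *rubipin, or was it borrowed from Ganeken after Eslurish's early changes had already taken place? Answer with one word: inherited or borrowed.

borrowed

If inherited, *rubipin would pass through all of Eslurish's changes:
Eslurish: *rubipin > rubifin > robifin > rovifin  (by unconditioned shift, vowel merger, unconditioned shift)
If borrowed from Ganeken 'rubibin' after the early changes, it would undergo only the recent ones:
  rule 4 (final devoicing): no change (rubibin)
  rule 5 (rhotacism): no change (rubibin)
  rule 6 (unconditioned shift): rubibin → ruvivin
  ⇒ as a loan: ruvivin
Eslurish 'ruvivin' matches the loan outcome 'ruvivin', not the inherited 'rovifin' — it skipped the early Eslurish changes, so it was borrowed from Ganeken.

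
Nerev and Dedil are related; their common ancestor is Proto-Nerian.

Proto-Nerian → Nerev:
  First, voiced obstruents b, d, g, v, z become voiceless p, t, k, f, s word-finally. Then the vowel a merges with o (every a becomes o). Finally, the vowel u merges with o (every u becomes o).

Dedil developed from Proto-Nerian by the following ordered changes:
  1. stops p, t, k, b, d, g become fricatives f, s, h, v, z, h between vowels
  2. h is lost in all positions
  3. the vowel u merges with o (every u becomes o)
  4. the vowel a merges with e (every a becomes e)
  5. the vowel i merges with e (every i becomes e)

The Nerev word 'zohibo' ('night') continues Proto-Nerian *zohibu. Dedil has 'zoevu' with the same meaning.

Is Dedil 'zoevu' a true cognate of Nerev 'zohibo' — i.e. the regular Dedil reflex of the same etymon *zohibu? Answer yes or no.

Derive the expected Dedil reflex of *zohibu:
Dedil: *zohibu > zohivu > zoivu > zoivo > zoevo  (by intervocalic lenition, h-loss, vowel merger, vowel merger)
The regular Dedil reflex would be 'zoevo', but the attested form is 'zoevu'. The correspondence is irregular, so they are not cognates (the Dedil form has a different source).

no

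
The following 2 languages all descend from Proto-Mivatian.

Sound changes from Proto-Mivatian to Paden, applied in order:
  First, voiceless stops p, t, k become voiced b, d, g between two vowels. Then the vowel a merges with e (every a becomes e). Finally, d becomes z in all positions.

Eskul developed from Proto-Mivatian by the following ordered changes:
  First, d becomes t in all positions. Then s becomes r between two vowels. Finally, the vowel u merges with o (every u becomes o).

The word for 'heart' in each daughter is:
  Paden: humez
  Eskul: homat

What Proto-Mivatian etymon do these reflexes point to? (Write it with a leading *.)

Position 2: Paden has u, Eskul has o. Paden preserves u here (none of its changes turn any other segment into u), so the proto-segment is *u.
Position 4: Paden has e, Eskul has a. Eskul preserves a here (none of its changes turn any other segment into a), so the proto-segment is *a.
Verify the candidate proto-form against each daughter:
Paden: *humad
  humad (rule 1 does not apply)
  humad → humed   [vowel merger]
  humed → humez   [unconditioned shift]
  giving Paden humez.
Eskul: *humad
  humad → humat   [unconditioned shift]
  humat (rule 2 does not apply)
  humat → homat   [vowel merger]
  giving Eskul homat.
Only *humad yields all of Paden humez, Eskul homat.

*humad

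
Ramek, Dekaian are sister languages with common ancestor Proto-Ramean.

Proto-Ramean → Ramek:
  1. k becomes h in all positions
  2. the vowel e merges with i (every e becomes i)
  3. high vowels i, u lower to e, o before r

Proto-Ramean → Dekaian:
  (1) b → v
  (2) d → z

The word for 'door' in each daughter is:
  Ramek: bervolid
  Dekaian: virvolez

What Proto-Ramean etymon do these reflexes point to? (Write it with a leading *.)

*birvoled

Position 7: Ramek has i, Dekaian has e. Dekaian preserves e here (none of its changes turn any other segment into e), so the proto-segment is *e.
Position 8: Ramek has d, Dekaian has z. Ramek preserves d here (none of its changes turn any other segment into d), so the proto-segment is *d.
Continuing position by position gives *birvoled; check it forward:
Ramek: *birvoled > birvolid > bervolid  (by vowel merger, pre-rhotic lowering)
Dekaian: start from *birvoled.
  rule 1 (unconditioned shift): birvoled → virvoled
  rule 2 (unconditioned shift): virvoled → virvolez
  ⇒ Dekaian virvolez
Only *birvoled yields all of Ramek bervolid, Dekaian virvolez.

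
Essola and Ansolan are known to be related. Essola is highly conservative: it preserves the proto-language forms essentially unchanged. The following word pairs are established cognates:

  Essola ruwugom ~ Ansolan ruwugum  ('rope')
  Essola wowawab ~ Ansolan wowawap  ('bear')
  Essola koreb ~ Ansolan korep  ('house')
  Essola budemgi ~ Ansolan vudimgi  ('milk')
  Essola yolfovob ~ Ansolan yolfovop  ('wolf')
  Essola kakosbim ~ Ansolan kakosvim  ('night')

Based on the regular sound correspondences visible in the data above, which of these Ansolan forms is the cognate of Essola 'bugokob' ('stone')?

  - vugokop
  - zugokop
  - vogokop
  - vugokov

vugokop

budemgi ~ vudimgi — Essola b corresponds to Ansolan v word-initially before a back vowel.
wowawab ~ wowawap, koreb ~ korep — Essola b corresponds to Ansolan p word-finally.
Applying these to Essola 'bugokob':
  bugokob → vugokob   (b→v word-initially before a back vowel)
  vugokob → vugokop   (b→p word-finally)
So the Ansolan cognate is 'vugokop'.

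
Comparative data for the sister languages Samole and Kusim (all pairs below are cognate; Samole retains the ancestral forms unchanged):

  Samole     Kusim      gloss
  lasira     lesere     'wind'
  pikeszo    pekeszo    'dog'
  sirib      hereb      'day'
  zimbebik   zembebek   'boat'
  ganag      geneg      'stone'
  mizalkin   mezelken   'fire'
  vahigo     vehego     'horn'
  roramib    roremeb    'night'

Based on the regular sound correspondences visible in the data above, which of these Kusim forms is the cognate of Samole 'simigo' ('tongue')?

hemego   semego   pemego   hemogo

sirib ~ hereb — Samole s corresponds to Kusim h word-initially before a front vowel.
zimbebik ~ zembebek — Samole i corresponds to Kusim e after a consonant, before a nasal.
pikeszo ~ pekeszo, zimbebik ~ zembebek — Samole i corresponds to Kusim e after a consonant, before a consonant other than r, m, n, p, b, f, v.
Applying these to Samole 'simigo':
  simigo → himigo   (s→h word-initially before a front vowel)
  himigo → hemigo   (i→e after a consonant, before a nasal)
  hemigo → hemego   (i→e after a consonant, before a consonant other than r, m, n, p, b, f, v)
So the Kusim cognate is 'hemego'.

hemego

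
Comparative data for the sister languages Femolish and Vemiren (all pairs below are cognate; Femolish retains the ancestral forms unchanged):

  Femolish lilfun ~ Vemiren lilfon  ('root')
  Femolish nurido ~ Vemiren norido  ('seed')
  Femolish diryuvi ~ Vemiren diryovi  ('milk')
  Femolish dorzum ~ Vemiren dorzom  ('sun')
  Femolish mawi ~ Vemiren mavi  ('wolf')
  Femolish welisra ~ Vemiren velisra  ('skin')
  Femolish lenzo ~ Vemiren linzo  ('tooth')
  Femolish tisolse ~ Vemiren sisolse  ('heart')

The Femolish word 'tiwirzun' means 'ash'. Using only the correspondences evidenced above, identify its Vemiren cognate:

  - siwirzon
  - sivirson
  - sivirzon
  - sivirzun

sivirzon

tisolse ~ sisolse — Femolish t corresponds to Vemiren s word-initially before a front vowel.
mawi ~ mavi — Femolish w corresponds to Vemiren v between vowels (before a front vowel).
lilfun ~ lilfon — Femolish u corresponds to Vemiren o after a consonant, before a nasal.
Applying these to Femolish 'tiwirzun':
  tiwirzun → siwirzun   (t→s word-initially before a front vowel)
  siwirzun → sivirzun   (w→v between vowels (before a front vowel))
  sivirzun → sivirzon   (u→o after a consonant, before a nasal)
So the Vemiren cognate is 'sivirzon'.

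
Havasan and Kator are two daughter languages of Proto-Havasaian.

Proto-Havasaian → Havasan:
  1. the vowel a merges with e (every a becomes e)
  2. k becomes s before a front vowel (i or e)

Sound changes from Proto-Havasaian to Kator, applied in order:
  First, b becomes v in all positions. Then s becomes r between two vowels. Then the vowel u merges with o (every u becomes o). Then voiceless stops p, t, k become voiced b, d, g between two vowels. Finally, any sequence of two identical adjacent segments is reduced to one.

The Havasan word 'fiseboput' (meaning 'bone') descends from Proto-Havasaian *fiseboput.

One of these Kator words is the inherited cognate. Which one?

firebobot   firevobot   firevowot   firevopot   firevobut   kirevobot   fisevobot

Kator: *fiseboput > fisevoput > firevoput > firevopot > firevobot  (by unconditioned shift, rhotacism, vowel merger, intervocalic voicing)
The other candidates each miss or misapply at least one Kator change.

firevobot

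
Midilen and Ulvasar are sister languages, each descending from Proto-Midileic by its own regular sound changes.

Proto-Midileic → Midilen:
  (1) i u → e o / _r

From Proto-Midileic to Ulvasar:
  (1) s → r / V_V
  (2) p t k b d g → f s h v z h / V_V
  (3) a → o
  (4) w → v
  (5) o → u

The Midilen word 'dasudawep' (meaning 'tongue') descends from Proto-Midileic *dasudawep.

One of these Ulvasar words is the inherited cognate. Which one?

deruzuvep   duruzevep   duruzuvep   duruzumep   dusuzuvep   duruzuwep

duruzuvep

Ulvasar: *dasudawep > darudawep > daruzawep > doruzowep > doruzovep > duruzuvep  (by rhotacism, intervocalic lenition, vowel merger, unconditioned shift, vowel merger)
Among the options, 'duruzuvep' alone shows every Ulvasar change applied in order.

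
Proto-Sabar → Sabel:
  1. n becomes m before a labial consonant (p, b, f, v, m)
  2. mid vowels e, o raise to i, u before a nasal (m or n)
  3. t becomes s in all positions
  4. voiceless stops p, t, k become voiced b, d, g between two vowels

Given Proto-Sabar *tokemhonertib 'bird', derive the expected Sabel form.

sogimhunersib

Sabel: start from *tokemhonertib.
  rule 1: no change — tokemhonertib
  rule 2 (pre-nasal raising): tokemhonertib → tokimhunertib
  rule 3 (unconditioned shift): tokimhunertib → sokimhunersib
  rule 4 (intervocalic voicing): sokimhunersib → sogimhunersib
  ⇒ Sabel sogimhunersib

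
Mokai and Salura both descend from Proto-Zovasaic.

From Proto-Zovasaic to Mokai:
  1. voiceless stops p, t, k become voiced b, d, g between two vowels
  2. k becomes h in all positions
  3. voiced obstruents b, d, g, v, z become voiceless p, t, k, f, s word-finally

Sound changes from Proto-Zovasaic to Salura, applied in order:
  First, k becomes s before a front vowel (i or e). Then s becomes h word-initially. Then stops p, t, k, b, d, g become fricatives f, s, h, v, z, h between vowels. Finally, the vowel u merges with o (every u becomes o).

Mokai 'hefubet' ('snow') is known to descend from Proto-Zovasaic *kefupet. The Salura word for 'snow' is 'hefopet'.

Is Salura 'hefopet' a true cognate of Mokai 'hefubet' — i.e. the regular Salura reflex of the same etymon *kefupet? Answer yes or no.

Derive the expected Salura reflex of *kefupet:
Salura: start from *kefupet.
  rule 1 (palatalisation): kefupet → sefupet
  rule 2 (debuccalisation): sefupet → hefupet
  rule 3 (intervocalic lenition): hefupet → hefufet
  rule 4 (vowel merger): hefufet → hefofet
  ⇒ Salura hefofet
The regular Salura reflex would be 'hefofet', but the attested form is 'hefopet'. The correspondence is irregular, so they are not cognates (the Salura form has a different source).

no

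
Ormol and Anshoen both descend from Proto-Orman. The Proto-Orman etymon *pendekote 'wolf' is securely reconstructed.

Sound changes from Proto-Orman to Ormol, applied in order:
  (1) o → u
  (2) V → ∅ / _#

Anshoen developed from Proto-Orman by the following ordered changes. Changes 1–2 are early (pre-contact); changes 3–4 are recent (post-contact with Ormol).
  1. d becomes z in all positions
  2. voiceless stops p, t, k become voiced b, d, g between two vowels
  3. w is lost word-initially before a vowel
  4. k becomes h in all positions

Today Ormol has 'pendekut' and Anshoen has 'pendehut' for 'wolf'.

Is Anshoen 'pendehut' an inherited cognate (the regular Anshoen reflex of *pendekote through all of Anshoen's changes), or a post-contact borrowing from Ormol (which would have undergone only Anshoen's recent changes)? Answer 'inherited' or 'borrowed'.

If inherited, *pendekote would pass through all of Anshoen's changes:
Anshoen: *pendekote
  pendekote → penzekote   [unconditioned shift]
  penzekote → penzegode   [intervocalic voicing]
  penzegode (rule 3 does not apply)
  penzegode (rule 4 does not apply)
  giving Anshoen penzegode.
If borrowed from Ormol 'pendekut' after the early changes, it would undergo only the recent ones:
  rule 3 (glide loss): no change (pendekut)
  rule 4 (unconditioned shift): pendekut → pendehut
  ⇒ as a loan: pendehut
Anshoen 'pendehut' matches the loan outcome 'pendehut', not the inherited 'penzegode' — it skipped the early Anshoen changes, so it was borrowed from Ormol.

borrowed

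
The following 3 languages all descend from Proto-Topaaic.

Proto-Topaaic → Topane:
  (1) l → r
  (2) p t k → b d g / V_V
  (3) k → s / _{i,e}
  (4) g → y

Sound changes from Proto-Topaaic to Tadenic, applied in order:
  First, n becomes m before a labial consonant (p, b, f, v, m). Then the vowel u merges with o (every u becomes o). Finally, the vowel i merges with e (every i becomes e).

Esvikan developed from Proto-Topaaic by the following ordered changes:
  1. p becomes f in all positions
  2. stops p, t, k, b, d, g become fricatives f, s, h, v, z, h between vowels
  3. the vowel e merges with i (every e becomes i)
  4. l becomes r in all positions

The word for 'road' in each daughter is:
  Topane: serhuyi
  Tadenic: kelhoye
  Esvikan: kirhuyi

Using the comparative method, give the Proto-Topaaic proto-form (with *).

*kelhuyi

Position 2: Topane has e, Tadenic has e, Esvikan has i. Topane preserves e here (none of its changes turn any other segment into e), so the proto-segment is *e.
Position 5: Topane has u, Tadenic has o, Esvikan has u. Topane preserves u here (none of its changes turn any other segment into u), so the proto-segment is *u.
Position 3: Topane has r, Tadenic has l, Esvikan has r. Tadenic preserves l here (none of its changes turn any other segment into l), so the proto-segment is *l.
Verify the candidate proto-form against each daughter:
Topane: *kelhuyi > kerhuyi > serhuyi  (by unconditioned shift, palatalisation)
Tadenic: start from *kelhuyi.
  rule 1: no change — kelhuyi
  rule 2 (vowel merger): kelhuyi → kelhoyi
  rule 3 (vowel merger): kelhoyi → kelhoye
  ⇒ Tadenic kelhoye
Esvikan: start from *kelhuyi.
  rule 1: no change — kelhuyi
  rule 2: no change — kelhuyi
  rule 3 (vowel merger): kelhuyi → kilhuyi
  rule 4 (unconditioned shift): kilhuyi → kirhuyi
  ⇒ Esvikan kirhuyi
Only *kelhuyi yields all of Topane serhuyi, Tadenic kelhoye, Esvikan kirhuyi.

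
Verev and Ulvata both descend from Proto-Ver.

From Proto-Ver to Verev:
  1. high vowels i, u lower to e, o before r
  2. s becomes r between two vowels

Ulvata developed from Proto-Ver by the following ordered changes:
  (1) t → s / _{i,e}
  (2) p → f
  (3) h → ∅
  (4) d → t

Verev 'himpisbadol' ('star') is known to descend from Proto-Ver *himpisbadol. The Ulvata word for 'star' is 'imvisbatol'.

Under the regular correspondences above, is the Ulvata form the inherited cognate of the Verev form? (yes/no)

Derive the expected Ulvata reflex of *himpisbadol:
Ulvata: *himpisbadol > himfisbadol > imfisbadol > imfisbatol  (by unconditioned shift, h-loss, unconditioned shift)
The regular Ulvata reflex would be 'imfisbatol', but the attested form is 'imvisbatol'. The correspondence is irregular, so they are not cognates (the Ulvata form has a different source).

no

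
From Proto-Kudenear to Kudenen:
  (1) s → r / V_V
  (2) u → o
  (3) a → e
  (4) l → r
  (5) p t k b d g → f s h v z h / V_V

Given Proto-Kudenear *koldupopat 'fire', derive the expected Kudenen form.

Kudenen: *koldupopat
  koldupopat (rule 1 does not apply)
  koldupopat → koldopopat   [vowel merger]
  koldopopat → koldopopet   [vowel merger]
  koldopopet → kordopopet   [unconditioned shift]
  kordopopet → kordofofet   [intervocalic lenition]
  giving Kudenen kordofofet.

kordofofet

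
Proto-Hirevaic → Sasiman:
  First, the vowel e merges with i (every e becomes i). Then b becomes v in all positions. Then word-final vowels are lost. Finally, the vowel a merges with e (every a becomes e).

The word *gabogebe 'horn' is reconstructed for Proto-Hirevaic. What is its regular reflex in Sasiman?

Sasiman: *gabogebe > gabogibi > gavogivi > gavogiv > gevogiv  (by vowel merger, unconditioned shift, apocope, vowel merger)

gevogiv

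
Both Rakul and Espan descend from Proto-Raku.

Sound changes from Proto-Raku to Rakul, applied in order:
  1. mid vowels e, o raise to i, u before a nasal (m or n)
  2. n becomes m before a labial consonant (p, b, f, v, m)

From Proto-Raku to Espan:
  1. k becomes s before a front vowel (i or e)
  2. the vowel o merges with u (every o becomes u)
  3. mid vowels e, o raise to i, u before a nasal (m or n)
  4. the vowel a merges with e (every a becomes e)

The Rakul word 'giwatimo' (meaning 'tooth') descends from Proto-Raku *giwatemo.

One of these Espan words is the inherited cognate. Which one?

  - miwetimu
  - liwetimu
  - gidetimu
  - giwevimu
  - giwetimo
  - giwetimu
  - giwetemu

Espan: *giwatemo
  giwatemo (rule 1 does not apply)
  giwatemo → giwatemu   [vowel merger]
  giwatemu → giwatimu   [pre-nasal raising]
  giwatimu → giwetimu   [vowel merger]
  giving Espan giwetimu.

giwetimu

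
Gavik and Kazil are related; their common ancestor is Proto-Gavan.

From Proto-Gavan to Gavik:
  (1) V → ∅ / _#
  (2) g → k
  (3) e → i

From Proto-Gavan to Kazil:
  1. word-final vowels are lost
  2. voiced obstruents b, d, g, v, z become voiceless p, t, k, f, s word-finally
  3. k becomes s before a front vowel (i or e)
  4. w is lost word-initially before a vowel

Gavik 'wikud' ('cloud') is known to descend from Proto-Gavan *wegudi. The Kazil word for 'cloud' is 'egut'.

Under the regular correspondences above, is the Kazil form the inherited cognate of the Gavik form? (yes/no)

yes

Derive the expected Kazil reflex of *wegudi:
Kazil: *wegudi
  wegudi → wegud   [apocope]
  wegud → wegut   [final devoicing]
  wegut (rule 3 does not apply)
  wegut → egut   [glide loss]
  giving Kazil egut.
Kazil 'egut' matches the regular reflex exactly, so the pair is cognate.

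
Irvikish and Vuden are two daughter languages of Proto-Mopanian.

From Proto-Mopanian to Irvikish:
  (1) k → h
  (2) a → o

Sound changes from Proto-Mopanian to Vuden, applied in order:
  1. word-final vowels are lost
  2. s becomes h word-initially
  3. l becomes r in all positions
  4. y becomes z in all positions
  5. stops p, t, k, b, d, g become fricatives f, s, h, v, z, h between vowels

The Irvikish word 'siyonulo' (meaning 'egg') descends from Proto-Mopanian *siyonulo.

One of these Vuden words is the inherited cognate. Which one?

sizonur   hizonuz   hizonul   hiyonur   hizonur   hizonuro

hizonur

Vuden: *siyonulo > siyonul > hiyonul > hiyonur > hizonur  (by apocope, debuccalisation, unconditioned shift, unconditioned shift)
The other candidates each miss or misapply at least one Vuden change.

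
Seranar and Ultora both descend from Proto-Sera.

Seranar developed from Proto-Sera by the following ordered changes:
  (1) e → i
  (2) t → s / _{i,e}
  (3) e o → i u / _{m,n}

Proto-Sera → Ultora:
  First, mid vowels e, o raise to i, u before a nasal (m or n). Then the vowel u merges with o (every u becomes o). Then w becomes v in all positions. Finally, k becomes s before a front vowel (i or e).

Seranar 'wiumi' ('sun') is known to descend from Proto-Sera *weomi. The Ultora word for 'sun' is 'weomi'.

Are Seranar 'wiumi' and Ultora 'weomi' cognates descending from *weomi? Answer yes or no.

Derive the expected Ultora reflex of *weomi:
Ultora: *weomi > weumi > weomi > veomi  (by pre-nasal raising, vowel merger, unconditioned shift)
The regular Ultora reflex would be 'veomi', but the attested form is 'weomi'. The correspondence is irregular, so they are not cognates (the Ultora form has a different source).

no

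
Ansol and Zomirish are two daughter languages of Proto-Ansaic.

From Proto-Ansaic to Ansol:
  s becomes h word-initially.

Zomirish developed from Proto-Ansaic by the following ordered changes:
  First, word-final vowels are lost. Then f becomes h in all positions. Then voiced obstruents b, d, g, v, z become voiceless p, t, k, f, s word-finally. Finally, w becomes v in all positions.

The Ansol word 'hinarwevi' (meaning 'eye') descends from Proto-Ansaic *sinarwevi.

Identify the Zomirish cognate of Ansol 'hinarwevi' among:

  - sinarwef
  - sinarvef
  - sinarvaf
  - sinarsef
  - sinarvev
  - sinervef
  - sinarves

Zomirish: *sinarwevi > sinarwev > sinarwef > sinarvef  (by apocope, final devoicing, unconditioned shift)
The other candidates each miss or misapply at least one Zomirish change.

sinarvef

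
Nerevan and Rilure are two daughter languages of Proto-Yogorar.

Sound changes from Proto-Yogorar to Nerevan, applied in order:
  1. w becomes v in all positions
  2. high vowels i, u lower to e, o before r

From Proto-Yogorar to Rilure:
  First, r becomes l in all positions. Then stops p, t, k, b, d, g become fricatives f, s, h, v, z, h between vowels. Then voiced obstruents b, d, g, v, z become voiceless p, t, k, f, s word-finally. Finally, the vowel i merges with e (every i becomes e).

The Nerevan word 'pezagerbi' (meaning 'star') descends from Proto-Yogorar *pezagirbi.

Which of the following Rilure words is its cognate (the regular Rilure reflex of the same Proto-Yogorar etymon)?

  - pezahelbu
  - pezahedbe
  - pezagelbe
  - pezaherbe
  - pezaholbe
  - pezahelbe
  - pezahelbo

pezahelbe

Rilure: *pezagirbi > pezagilbi > pezahilbi > pezahelbe  (by unconditioned shift, intervocalic lenition, vowel merger)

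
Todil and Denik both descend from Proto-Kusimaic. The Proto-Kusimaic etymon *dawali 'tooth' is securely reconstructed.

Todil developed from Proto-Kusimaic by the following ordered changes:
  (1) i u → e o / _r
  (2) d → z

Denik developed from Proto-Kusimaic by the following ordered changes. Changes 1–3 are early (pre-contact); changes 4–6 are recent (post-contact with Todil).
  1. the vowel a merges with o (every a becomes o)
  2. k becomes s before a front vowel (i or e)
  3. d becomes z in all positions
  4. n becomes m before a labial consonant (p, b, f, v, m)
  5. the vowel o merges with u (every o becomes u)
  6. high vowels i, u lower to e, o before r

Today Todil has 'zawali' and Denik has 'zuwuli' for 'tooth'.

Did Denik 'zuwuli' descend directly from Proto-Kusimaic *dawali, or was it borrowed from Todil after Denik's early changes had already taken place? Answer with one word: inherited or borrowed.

inherited

If inherited, *dawali would pass through all of Denik's changes:
Denik: start from *dawali.
  rule 1 (vowel merger): dawali → dowoli
  rule 2: no change — dowoli
  rule 3 (unconditioned shift): dowoli → zowoli
  rule 4: no change — zowoli
  rule 5 (vowel merger): zowoli → zuwuli
  rule 6: no change — zuwuli
  ⇒ Denik zuwuli
If borrowed from Todil 'zawali' after the early changes, it would undergo only the recent ones:
  rule 4 (nasal place assimilation): no change (zawali)
  rule 5 (vowel merger): no change (zawali)
  rule 6 (pre-rhotic lowering): no change (zawali)
  ⇒ as a loan: zawali
Denik 'zuwuli' matches the inherited outcome exactly, so it is an inherited cognate, not a loan.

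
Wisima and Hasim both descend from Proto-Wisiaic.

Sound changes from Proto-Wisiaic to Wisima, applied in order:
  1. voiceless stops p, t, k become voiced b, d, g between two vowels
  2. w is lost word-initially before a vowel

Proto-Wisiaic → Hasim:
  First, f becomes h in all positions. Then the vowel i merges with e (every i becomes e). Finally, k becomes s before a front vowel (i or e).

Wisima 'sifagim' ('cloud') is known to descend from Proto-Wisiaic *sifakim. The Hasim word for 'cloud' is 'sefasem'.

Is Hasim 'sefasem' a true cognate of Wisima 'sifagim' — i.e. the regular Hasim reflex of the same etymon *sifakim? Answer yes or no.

no

Derive the expected Hasim reflex of *sifakim:
Hasim: *sifakim
  sifakim → sihakim   [unconditioned shift]
  sihakim → sehakem   [vowel merger]
  sehakem → sehasem   [palatalisation]
  giving Hasim sehasem.
The regular Hasim reflex would be 'sehasem', but the attested form is 'sefasem'. The correspondence is irregular, so they are not cognates (the Hasim form has a different source).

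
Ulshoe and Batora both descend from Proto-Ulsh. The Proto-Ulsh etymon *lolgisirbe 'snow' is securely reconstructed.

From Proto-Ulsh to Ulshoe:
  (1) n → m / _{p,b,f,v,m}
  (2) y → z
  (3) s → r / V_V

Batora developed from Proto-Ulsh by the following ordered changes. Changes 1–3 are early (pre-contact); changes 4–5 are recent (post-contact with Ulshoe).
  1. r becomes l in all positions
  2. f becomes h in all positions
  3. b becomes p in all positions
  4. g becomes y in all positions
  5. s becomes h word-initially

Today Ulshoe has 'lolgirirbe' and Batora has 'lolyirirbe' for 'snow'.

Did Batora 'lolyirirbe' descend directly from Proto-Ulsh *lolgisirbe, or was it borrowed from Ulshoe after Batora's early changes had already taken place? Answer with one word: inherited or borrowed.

borrowed

If inherited, *lolgisirbe would pass through all of Batora's changes:
Batora: start from *lolgisirbe.
  rule 1 (unconditioned shift): lolgisirbe → lolgisilbe
  rule 2: no change — lolgisilbe
  rule 3 (unconditioned shift): lolgisilbe → lolgisilpe
  rule 4 (unconditioned shift): lolgisilpe → lolyisilpe
  rule 5: no change — lolyisilpe
  ⇒ Batora lolyisilpe
If borrowed from Ulshoe 'lolgirirbe' after the early changes, it would undergo only the recent ones:
  rule 4 (unconditioned shift): lolgirirbe → lolyirirbe
  rule 5 (debuccalisation): no change (lolyirirbe)
  ⇒ as a loan: lolyirirbe
Batora 'lolyirirbe' matches the loan outcome 'lolyirirbe', not the inherited 'lolyisilpe' — it skipped the early Batora changes, so it was borrowed from Ulshoe.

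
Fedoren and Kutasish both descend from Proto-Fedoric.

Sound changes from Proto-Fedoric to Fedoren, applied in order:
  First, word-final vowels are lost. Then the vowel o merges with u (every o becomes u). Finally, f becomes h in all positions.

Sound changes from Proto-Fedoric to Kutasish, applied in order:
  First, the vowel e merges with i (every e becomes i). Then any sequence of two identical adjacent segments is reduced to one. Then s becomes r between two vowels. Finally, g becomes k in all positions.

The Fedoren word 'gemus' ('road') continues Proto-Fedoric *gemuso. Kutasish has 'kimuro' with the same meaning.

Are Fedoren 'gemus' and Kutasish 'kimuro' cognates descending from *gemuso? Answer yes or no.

yes

Derive the expected Kutasish reflex of *gemuso:
Kutasish: *gemuso
  gemuso → gimuso   [vowel merger]
  gimuso (rule 2 does not apply)
  gimuso → gimuro   [rhotacism]
  gimuro → kimuro   [unconditioned shift]
  giving Kutasish kimuro.
Kutasish 'kimuro' matches the regular reflex exactly, so the pair is cognate.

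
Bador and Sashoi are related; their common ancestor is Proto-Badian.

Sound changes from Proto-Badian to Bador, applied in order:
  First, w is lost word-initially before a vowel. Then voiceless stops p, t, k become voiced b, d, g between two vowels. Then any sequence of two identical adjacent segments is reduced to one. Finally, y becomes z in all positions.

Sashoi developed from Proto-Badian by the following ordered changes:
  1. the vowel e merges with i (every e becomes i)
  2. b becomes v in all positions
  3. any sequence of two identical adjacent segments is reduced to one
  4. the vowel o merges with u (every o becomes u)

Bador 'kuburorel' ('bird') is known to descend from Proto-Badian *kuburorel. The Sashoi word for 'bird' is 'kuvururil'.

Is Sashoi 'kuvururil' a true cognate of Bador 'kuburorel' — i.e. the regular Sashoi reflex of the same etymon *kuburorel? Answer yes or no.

Derive the expected Sashoi reflex of *kuburorel:
Sashoi: *kuburorel > kuburoril > kuvuroril > kuvururil  (by vowel merger, unconditioned shift, vowel merger)
Sashoi 'kuvururil' matches the regular reflex exactly, so the pair is cognate.

yes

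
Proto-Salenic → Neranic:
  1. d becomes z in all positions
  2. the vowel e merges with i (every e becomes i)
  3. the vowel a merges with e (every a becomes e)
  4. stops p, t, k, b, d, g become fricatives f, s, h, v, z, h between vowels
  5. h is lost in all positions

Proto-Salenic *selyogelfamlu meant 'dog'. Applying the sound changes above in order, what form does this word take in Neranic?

silyoilfemlu

Neranic: *selyogelfamlu > silyogilfamlu > silyogilfemlu > silyohilfemlu > silyoilfemlu  (by vowel merger, vowel merger, intervocalic lenition, h-loss)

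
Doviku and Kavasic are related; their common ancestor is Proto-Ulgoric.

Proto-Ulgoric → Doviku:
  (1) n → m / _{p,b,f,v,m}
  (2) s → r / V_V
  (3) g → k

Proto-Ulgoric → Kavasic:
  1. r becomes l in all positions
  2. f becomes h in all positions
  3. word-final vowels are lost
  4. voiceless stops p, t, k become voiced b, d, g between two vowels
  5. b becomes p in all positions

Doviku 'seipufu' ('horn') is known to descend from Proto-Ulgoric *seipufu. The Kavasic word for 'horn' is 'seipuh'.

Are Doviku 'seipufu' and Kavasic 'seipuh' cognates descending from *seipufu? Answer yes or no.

yes

Derive the expected Kavasic reflex of *seipufu:
Kavasic: *seipufu > seipuhu > seipuh > seibuh > seipuh  (by unconditioned shift, apocope, intervocalic voicing, unconditioned shift)
Kavasic 'seipuh' matches the regular reflex exactly, so the pair is cognate.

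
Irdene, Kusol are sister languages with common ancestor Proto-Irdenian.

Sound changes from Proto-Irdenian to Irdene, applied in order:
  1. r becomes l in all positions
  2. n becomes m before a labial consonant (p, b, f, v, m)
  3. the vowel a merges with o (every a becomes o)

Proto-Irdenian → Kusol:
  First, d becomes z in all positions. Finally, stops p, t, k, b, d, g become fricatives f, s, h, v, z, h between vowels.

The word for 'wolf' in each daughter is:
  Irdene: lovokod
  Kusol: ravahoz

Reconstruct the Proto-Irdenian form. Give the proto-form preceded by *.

Position 2: Irdene has o, Kusol has a. Kusol preserves a here (none of its changes turn any other segment into a), so the proto-segment is *a.
Position 1: Irdene has l, Kusol has r. Kusol preserves r here (none of its changes turn any other segment into r), so the proto-segment is *r.
This points to *ravakod. Verify forward in each daughter:
Irdene: *ravakod > lavakod > lovokod  (by unconditioned shift, vowel merger)
Kusol: start from *ravakod.
  rule 1 (unconditioned shift): ravakod → ravakoz
  rule 2 (intervocalic lenition): ravakoz → ravahoz
  ⇒ Kusol ravahoz
*ravakod is the unique common source.

*ravakod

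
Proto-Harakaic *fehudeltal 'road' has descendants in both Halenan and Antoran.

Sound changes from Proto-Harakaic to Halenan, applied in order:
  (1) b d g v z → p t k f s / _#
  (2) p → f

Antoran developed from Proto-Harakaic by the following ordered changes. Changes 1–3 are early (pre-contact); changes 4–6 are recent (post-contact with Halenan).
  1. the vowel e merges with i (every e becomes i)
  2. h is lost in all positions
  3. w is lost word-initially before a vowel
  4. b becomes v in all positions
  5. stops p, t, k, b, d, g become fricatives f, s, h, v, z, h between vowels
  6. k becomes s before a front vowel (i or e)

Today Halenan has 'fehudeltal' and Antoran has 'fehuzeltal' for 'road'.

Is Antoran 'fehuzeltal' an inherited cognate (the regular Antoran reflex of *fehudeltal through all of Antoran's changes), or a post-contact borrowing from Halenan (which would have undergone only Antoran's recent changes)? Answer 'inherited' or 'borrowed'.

borrowed

If inherited, *fehudeltal would pass through all of Antoran's changes:
Antoran: *fehudeltal > fihudiltal > fiudiltal > fiuziltal  (by vowel merger, h-loss, intervocalic lenition)
If borrowed from Halenan 'fehudeltal' after the early changes, it would undergo only the recent ones:
  rule 4 (unconditioned shift): no change (fehudeltal)
  rule 5 (intervocalic lenition): fehudeltal → fehuzeltal
  rule 6 (palatalisation): no change (fehuzeltal)
  ⇒ as a loan: fehuzeltal
Antoran 'fehuzeltal' matches the loan outcome 'fehuzeltal', not the inherited 'fiuziltal' — it skipped the early Antoran changes, so it was borrowed from Halenan.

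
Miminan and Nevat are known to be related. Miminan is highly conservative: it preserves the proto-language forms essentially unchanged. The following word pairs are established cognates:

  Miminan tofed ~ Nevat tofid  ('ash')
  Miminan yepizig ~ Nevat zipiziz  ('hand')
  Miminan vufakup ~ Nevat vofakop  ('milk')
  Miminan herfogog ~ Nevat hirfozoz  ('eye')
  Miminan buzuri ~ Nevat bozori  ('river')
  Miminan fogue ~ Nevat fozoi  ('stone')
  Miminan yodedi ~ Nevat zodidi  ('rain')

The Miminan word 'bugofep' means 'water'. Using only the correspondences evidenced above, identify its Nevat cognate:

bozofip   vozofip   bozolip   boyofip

buzuri ~ bozori — Miminan u corresponds to Nevat o after a consonant, before a consonant other than r, m, n, p, b, f, v.
herfogog ~ hirfozoz — Miminan g corresponds to Nevat z between vowels (before a back vowel).
yepizig ~ zipiziz — Miminan e corresponds to Nevat i after a consonant, before a labial obstruent.
Applying these to Miminan 'bugofep':
  bugofep → bogofep   (u→o after a consonant, before a consonant other than r, m, n, p, b, f, v)
  bogofep → bozofep   (g→z between vowels (before a back vowel))
  bozofep → bozofip   (e→i after a consonant, before a labial obstruent)
So the Nevat cognate is 'bozofip'.

bozofip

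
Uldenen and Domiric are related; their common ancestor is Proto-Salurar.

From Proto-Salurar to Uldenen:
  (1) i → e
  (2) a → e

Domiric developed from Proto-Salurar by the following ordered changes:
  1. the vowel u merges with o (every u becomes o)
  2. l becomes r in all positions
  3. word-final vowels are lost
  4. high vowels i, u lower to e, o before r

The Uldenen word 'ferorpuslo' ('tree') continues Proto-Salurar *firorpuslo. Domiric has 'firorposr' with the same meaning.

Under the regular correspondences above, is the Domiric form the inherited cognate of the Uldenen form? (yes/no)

no

Derive the expected Domiric reflex of *firorpuslo:
Domiric: start from *firorpuslo.
  rule 1 (vowel merger): firorpuslo → firorposlo
  rule 2 (unconditioned shift): firorposlo → firorposro
  rule 3 (apocope): firorposro → firorposr
  rule 4 (pre-rhotic lowering): firorposr → ferorposr
  ⇒ Domiric ferorposr
The regular Domiric reflex would be 'ferorposr', but the attested form is 'firorposr'. The correspondence is irregular, so they are not cognates (the Domiric form has a different source).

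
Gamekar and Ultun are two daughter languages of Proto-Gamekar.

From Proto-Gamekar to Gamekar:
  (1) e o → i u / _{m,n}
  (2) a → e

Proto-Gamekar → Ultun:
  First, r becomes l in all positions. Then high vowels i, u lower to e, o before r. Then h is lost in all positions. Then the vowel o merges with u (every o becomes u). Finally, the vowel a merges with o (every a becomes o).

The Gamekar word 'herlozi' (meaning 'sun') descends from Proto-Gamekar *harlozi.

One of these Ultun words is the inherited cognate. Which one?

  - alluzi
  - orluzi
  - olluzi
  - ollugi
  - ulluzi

Ultun: *harlozi
  harlozi → hallozi   [unconditioned shift]
  hallozi (rule 2 does not apply)
  hallozi → allozi   [h-loss]
  allozi → alluzi   [vowel merger]
  alluzi → olluzi   [vowel merger]
  giving Ultun olluzi.
The other candidates each miss or misapply at least one Ultun change.

olluzi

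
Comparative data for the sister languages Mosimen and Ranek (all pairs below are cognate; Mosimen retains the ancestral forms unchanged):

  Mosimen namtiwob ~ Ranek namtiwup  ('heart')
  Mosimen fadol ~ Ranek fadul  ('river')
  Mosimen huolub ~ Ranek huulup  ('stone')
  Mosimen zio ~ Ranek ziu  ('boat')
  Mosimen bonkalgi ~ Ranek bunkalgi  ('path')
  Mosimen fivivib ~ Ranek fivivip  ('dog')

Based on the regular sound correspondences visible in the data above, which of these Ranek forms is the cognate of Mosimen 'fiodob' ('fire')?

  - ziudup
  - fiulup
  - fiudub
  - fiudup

huolub ~ huulup — Mosimen o corresponds to Ranek u after a vowel, before a consonant other than r, m, n, p, b, f, v.
namtiwob ~ namtiwup — Mosimen o corresponds to Ranek u after a consonant, before a labial obstruent.
namtiwob ~ namtiwup, huolub ~ huulup — Mosimen b corresponds to Ranek p word-finally.
Applying these to Mosimen 'fiodob':
  fiodob → fiudob   (o→u after a vowel, before a consonant other than r, m, n, p, b, f, v)
  fiudob → fiudub   (o→u after a consonant, before a labial obstruent)
  fiudub → fiudup   (b→p word-finally)
So the Ranek cognate is 'fiudup'.

fiudup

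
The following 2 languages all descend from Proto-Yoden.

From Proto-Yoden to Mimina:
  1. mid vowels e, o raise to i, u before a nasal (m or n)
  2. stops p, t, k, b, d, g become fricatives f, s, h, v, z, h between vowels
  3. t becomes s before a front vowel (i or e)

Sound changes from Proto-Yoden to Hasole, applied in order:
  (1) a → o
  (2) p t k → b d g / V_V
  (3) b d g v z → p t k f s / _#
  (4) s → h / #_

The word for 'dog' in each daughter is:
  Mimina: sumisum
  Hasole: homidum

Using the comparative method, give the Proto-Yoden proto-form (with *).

Position 5: Mimina has s, Hasole has d. Taking the neighbouring segments as reconstructed: Mimina s could go back to *t or *s; Hasole d could go back to *t or *d — the one source consistent with every daughter is *t.
Position 1: Mimina has s, Hasole has h. Taking the neighbouring segments as reconstructed: Mimina s can only go back to *s; Hasole h could go back to *s or *h — the one source consistent with every daughter is *s.
Continuing position by position gives *somitum; check it forward:
Mimina: *somitum
  somitum → sumitum   [pre-nasal raising]
  sumitum → sumisum   [intervocalic lenition]
  sumisum (rule 3 does not apply)
  giving Mimina sumisum.
Hasole: *somitum > somidum > homidum  (by intervocalic voicing, debuccalisation)
Only *somitum yields all of Mimina sumisum, Hasole homidum.

*somitum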